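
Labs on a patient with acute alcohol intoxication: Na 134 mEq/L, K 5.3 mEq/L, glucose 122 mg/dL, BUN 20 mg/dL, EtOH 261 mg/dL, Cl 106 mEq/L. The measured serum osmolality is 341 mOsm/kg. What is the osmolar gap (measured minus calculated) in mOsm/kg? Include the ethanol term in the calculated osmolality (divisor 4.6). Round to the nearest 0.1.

Calculated osmolality = 2·Na + glucose/18 + BUN/2.8 + ethanol/4.6
= 2·134 + 122/18 + 20/2.8 + 261/4.6
= 268 + 6.78 + 7.14 + 56.74
= 338.66 mOsm/kg ≈ 338.7 mOsm/kg
Osmolar gap = measured − calculated = 341 − 338.7 = 2.3 mOsm/kg

2.3 mOsm/kg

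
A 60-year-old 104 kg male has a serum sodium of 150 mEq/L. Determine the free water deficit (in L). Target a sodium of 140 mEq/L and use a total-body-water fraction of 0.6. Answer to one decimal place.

4.5 L

TBW = 0.6 · 104 = 62.4 L
Free water deficit = TBW · (Na/140 − 1)
= 62.4 · (150/140 − 1)
= 62.4 · 0.0714
= 4.46 L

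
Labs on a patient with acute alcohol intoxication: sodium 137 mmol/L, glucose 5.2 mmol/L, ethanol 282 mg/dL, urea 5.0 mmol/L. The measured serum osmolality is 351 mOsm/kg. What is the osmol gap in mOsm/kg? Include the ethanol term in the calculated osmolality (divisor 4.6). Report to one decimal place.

Calculated osmolality = 2·Na + glucose + urea + ethanol/4.6
= 2·137 + 5.2 + 5 + 282/4.6
= 274 + 5.20 + 5 + 61.30
= 345.5 mOsm/kg ≈ 345.5 mOsm/kg
Osmolar gap = measured − calculated = 351 − 345.5 = 5.5 mOsm/kg

5.5 mOsm/kg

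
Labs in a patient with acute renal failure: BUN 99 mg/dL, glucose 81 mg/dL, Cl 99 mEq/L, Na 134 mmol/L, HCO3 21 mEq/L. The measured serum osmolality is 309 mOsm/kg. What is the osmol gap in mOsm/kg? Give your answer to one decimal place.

Calculated osmolality = 2·Na + glucose/18 + BUN/2.8
= 2·134 + 81/18 + 99/2.8
= 268 + 4.50 + 35.36
= 307.86 mOsm/kg ≈ 307.9 mOsm/kg
Osmolar gap = measured − calculated = 309 − 307.9 = 1.1 mOsm/kg

1.1 mOsm/kg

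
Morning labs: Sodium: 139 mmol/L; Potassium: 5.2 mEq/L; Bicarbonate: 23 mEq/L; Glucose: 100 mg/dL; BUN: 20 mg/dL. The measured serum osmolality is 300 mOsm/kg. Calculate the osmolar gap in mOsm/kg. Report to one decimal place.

Calculated osmolality = 2·Na + glucose/18 + BUN/2.8
= 2·139 + 100/18 + 20/2.8
= 278 + 5.56 + 7.14
= 290.7 mOsm/kg ≈ 290.7 mOsm/kg
Osmolar gap = measured − calculated = 300 − 290.7 = 9.3 mOsm/kg

9.3 mOsm/kg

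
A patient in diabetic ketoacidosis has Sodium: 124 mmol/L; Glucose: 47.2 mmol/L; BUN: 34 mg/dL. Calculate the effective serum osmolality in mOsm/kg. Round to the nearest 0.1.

295.2 mOsm/kg

Effective osmolality excludes urea (freely permeant across cell membranes):
2·Na + glucose
= 2·124 + 47.2
= 248 + 47.2
= 295.2 mOsm/kg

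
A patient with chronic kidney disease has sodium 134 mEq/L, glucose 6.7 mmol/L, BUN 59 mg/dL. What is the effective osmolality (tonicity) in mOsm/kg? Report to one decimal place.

274.7 mOsm/kg

Effective osmolality excludes urea (freely permeant across cell membranes):
2·Na + glucose
= 2·134 + 6.7
= 268 + 6.7
= 274.7 mOsm/kg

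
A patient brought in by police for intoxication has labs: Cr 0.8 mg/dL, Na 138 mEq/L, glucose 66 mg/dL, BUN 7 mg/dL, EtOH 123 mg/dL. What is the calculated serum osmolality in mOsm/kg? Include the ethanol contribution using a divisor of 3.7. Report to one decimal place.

Calculated osmolality = 2·Na + glucose/18 + BUN/2.8 + ethanol/3.7
= 2·138 + 66/18 + 7/2.8 + 123/3.7
= 276 + 3.67 + 2.50 + 33.24
= 315.41 mOsm/kg

315.4 mOsm/kg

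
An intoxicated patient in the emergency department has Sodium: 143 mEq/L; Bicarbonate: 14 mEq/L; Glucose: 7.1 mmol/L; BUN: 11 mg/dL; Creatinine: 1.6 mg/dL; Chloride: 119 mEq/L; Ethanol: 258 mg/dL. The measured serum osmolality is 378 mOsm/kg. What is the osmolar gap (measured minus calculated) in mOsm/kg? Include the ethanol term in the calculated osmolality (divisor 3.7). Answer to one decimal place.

Calculated osmolality = 2·Na + glucose + BUN/2.8 + ethanol/3.7
= 2·143 + 7.1 + 11/2.8 + 258/3.7
= 286 + 7.10 + 3.93 + 69.73
= 366.76 mOsm/kg ≈ 366.8 mOsm/kg
Osmolar gap = measured − calculated = 378 − 366.8 = 11.2 mOsm/kg

11.2 mOsm/kg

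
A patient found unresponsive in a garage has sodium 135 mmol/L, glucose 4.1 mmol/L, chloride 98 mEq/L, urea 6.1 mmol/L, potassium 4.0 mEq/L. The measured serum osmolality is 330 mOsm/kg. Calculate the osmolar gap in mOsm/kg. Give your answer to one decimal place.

Calculated osmolality = 2·Na + glucose + urea
= 2·135 + 4.1 + 6.1
= 270 + 4.10 + 6.10
= 280.2 mOsm/kg ≈ 280.2 mOsm/kg
Osmolar gap = measured − calculated = 330 − 280.2 = 49.8 mOsm/kg

49.8 mOsm/kg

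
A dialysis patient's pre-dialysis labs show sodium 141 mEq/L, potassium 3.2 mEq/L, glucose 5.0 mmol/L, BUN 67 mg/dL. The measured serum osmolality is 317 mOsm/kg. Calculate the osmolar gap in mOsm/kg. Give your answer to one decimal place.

Calculated osmolality = 2·Na + glucose + BUN/2.8
= 2·141 + 5 + 67/2.8
= 282 + 5 + 23.93
= 310.93 mOsm/kg ≈ 310.9 mOsm/kg
Osmolar gap = measured − calculated = 317 − 310.9 = 6.1 mOsm/kg

6.1 mOsm/kg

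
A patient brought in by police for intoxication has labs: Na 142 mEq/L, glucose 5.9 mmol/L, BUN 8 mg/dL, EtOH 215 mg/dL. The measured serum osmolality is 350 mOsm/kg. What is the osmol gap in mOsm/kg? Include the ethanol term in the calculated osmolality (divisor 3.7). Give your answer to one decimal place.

Calculated osmolality = 2·Na + glucose + BUN/2.8 + ethanol/3.7
= 2·142 + 5.9 + 8/2.8 + 215/3.7
= 284 + 5.90 + 2.86 + 58.11
= 350.87 mOsm/kg ≈ 350.9 mOsm/kg
Osmolar gap = measured − calculated = 350 − 350.9 = -0.9 mOsm/kg

-0.9 mOsm/kg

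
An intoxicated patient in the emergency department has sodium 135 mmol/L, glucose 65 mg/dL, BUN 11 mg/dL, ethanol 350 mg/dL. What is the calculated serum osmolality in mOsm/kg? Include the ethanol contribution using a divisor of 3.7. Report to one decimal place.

Calculated osmolality = 2·Na + glucose/18 + BUN/2.8 + ethanol/3.7
= 2·135 + 65/18 + 11/2.8 + 350/3.7
= 270 + 3.61 + 3.93 + 94.59
= 372.13 mOsm/kg

372.1 mOsm/kg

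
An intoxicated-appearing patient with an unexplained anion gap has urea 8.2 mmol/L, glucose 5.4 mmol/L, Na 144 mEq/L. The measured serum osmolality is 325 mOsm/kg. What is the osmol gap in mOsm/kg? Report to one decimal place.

Calculated osmolality = 2·Na + glucose + urea
= 2·144 + 5.4 + 8.2
= 288 + 5.40 + 8.20
= 301.6 mOsm/kg ≈ 301.6 mOsm/kg
Osmolar gap = measured − calculated = 325 − 301.6 = 23.4 mOsm/kg

23.4 mOsm/kg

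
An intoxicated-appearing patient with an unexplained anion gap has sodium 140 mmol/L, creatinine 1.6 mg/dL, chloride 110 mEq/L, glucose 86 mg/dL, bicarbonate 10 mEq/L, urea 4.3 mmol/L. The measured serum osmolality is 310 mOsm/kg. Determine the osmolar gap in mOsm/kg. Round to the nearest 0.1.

20.9 mOsm/kg

Calculated osmolality = 2·Na + glucose/18 + urea
= 2·140 + 86/18 + 4.3
= 280 + 4.78 + 4.30
= 289.08 mOsm/kg ≈ 289.1 mOsm/kg
Osmolar gap = measured − calculated = 310 − 289.1 = 20.9 mOsm/kg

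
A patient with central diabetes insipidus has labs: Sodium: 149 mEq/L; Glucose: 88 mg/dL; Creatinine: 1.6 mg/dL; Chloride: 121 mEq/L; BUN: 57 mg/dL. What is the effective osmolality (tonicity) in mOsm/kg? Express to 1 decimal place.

Effective osmolality excludes urea (freely permeant across cell membranes):
2·Na + glucose/18
= 2·149 + 88/18
= 298 + 4.89
= 302.89 mOsm/kg

302.9 mOsm/kg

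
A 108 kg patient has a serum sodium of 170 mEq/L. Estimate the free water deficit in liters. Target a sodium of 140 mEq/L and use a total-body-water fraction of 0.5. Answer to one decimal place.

11.6 L

TBW = 0.5 · 108 = 54 L
Free water deficit = TBW · (Na/140 − 1)
= 54 · (170/140 − 1)
= 54 · 0.2143
= 11.57 L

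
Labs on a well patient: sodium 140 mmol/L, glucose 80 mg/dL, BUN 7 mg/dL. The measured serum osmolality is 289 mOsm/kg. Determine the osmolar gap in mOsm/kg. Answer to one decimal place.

2.1 mOsm/kg

Calculated osmolality = 2·Na + glucose/18 + BUN/2.8
= 2·140 + 80/18 + 7/2.8
= 280 + 4.44 + 2.50
= 286.94 mOsm/kg ≈ 286.9 mOsm/kg
Osmolar gap = measured − calculated = 289 − 286.9 = 2.1 mOsm/kg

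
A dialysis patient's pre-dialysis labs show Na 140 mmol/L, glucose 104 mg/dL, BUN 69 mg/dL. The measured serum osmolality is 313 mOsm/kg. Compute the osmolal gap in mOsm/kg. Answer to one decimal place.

Calculated osmolality = 2·Na + glucose/18 + BUN/2.8
= 2·140 + 104/18 + 69/2.8
= 280 + 5.78 + 24.64
= 310.42 mOsm/kg ≈ 310.4 mOsm/kg
Osmolar gap = measured − calculated = 313 − 310.4 = 2.6 mOsm/kg

2.6 mOsm/kg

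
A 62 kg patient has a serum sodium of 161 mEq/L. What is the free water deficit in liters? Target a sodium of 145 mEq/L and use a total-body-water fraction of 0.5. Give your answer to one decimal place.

TBW = 0.5 · 62 = 31 L
Free water deficit = TBW · (Na/145 − 1)
= 31 · (161/145 − 1)
= 31 · 0.1103
= 3.42 L

3.4 L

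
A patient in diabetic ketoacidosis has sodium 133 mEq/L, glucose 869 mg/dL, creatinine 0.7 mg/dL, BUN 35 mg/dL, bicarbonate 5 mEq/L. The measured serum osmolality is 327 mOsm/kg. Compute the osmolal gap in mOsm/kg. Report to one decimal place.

0.2 mOsm/kg

Calculated osmolality = 2·Na + glucose/18 + BUN/2.8
= 2·133 + 869/18 + 35/2.8
= 266 + 48.28 + 12.50
= 326.78 mOsm/kg ≈ 326.8 mOsm/kg
Osmolar gap = measured − calculated = 327 − 326.8 = 0.2 mOsm/kg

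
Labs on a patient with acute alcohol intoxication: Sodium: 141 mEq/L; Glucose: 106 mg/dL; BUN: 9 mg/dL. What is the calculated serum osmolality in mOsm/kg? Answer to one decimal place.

Calculated osmolality = 2·Na + glucose/18 + BUN/2.8
= 2·141 + 106/18 + 9/2.8
= 282 + 5.89 + 3.21
= 291.1 mOsm/kg

291.1 mOsm/kg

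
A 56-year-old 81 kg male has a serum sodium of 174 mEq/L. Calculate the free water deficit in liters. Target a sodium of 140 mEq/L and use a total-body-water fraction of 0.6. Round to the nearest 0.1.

11.8 L

TBW = 0.6 · 81 = 48.6 L
Free water deficit = TBW · (Na/140 − 1)
= 48.6 · (174/140 − 1)
= 48.6 · 0.2429
= 11.8 L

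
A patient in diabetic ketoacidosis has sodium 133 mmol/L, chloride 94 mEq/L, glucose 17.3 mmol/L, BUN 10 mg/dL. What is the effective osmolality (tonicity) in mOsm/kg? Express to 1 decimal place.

Effective osmolality excludes urea (freely permeant across cell membranes):
2·Na + glucose
= 2·133 + 17.3
= 266 + 17.3
= 283.3 mOsm/kg

283.3 mOsm/kg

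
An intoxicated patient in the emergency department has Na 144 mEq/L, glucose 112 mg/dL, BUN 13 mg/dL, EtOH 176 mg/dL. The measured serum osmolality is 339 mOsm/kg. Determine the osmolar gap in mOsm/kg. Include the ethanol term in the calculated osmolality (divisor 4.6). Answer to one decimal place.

1.9 mOsm/kg

Calculated osmolality = 2·Na + glucose/18 + BUN/2.8 + ethanol/4.6
= 2·144 + 112/18 + 13/2.8 + 176/4.6
= 288 + 6.22 + 4.64 + 38.26
= 337.12 mOsm/kg ≈ 337.1 mOsm/kg
Osmolar gap = measured − calculated = 339 − 337.1 = 1.9 mOsm/kg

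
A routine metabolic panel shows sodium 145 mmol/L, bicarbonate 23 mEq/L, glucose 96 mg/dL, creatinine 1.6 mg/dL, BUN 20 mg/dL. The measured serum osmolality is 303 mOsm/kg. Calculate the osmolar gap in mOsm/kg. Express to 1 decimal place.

0.5 mOsm/kg

Calculated osmolality = 2·Na + glucose/18 + BUN/2.8
= 2·145 + 96/18 + 20/2.8
= 290 + 5.33 + 7.14
= 302.47 mOsm/kg ≈ 302.5 mOsm/kg
Osmolar gap = measured − calculated = 303 − 302.5 = 0.5 mOsm/kg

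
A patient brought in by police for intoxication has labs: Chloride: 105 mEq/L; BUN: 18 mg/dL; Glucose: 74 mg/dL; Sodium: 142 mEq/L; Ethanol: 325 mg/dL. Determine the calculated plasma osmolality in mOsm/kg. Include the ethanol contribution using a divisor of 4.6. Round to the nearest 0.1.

Calculated osmolality = 2·Na + glucose/18 + BUN/2.8 + ethanol/4.6
= 2·142 + 74/18 + 18/2.8 + 325/4.6
= 284 + 4.11 + 6.43 + 70.65
= 365.19 mOsm/kg

365.2 mOsm/kg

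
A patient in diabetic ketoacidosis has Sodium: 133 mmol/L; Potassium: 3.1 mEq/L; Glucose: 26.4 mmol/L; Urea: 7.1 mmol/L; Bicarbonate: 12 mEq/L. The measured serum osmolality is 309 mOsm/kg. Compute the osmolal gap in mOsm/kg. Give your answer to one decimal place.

Calculated osmolality = 2·Na + glucose + urea
= 2·133 + 26.4 + 7.1
= 266 + 26.40 + 7.10
= 299.5 mOsm/kg ≈ 299.5 mOsm/kg
Osmolar gap = measured − calculated = 309 − 299.5 = 9.5 mOsm/kg

9.5 mOsm/kg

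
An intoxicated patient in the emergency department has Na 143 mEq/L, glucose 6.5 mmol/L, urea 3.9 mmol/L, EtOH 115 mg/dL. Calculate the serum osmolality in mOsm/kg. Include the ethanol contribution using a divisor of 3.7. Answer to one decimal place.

327.5 mOsm/kg

Calculated osmolality = 2·Na + glucose + urea + ethanol/3.7
= 2·143 + 6.5 + 3.9 + 115/3.7
= 286 + 6.50 + 3.90 + 31.08
= 327.48 mOsm/kg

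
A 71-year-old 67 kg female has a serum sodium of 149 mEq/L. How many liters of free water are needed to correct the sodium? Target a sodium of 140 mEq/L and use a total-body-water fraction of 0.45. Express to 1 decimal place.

TBW = 0.45 · 67 = 30.15 L
Free water deficit = TBW · (Na/140 − 1)
= 30.15 · (149/140 − 1)
= 30.15 · 0.0643
= 1.94 L

1.9 L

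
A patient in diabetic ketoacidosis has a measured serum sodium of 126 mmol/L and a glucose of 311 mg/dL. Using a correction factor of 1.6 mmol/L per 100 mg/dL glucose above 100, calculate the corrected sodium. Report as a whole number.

129 mmol/L

Corrected Na = measured Na + 1.6 · (glucose − 100)/100
= 126 + 1.6 · (311 − 100)/100
= 126 + 3.4
= 129.4 mmol/L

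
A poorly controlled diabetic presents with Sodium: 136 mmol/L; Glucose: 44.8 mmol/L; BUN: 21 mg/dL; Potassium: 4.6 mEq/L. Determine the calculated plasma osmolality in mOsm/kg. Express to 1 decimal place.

324.3 mOsm/kg

Calculated osmolality = 2·Na + glucose + BUN/2.8
= 2·136 + 44.8 + 21/2.8
= 272 + 44.80 + 7.50
= 324.3 mOsm/kg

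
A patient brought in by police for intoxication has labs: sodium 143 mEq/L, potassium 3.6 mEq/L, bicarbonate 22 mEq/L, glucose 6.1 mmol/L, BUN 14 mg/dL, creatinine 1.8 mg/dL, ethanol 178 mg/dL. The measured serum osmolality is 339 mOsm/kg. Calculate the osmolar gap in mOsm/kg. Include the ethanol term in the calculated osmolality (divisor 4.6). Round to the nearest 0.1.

Calculated osmolality = 2·Na + glucose + BUN/2.8 + ethanol/4.6
= 2·143 + 6.1 + 14/2.8 + 178/4.6
= 286 + 6.10 + 5 + 38.70
= 335.8 mOsm/kg ≈ 335.8 mOsm/kg
Osmolar gap = measured − calculated = 339 − 335.8 = 3.2 mOsm/kg

3.2 mOsm/kg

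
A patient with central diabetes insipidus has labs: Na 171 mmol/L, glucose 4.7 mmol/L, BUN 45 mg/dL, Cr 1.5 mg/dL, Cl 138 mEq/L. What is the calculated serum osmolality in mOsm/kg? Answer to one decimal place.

Calculated osmolality = 2·Na + glucose + BUN/2.8
= 2·171 + 4.7 + 45/2.8
= 342 + 4.70 + 16.07
= 362.77 mOsm/kg

362.8 mOsm/kg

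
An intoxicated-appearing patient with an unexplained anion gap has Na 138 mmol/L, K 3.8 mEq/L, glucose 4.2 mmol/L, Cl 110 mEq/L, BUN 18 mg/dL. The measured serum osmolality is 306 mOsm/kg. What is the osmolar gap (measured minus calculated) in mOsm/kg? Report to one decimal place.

19.4 mOsm/kg

Calculated osmolality = 2·Na + glucose + BUN/2.8
= 2·138 + 4.2 + 18/2.8
= 276 + 4.20 + 6.43
= 286.63 mOsm/kg ≈ 286.6 mOsm/kg
Osmolar gap = measured − calculated = 306 − 286.6 = 19.4 mOsm/kg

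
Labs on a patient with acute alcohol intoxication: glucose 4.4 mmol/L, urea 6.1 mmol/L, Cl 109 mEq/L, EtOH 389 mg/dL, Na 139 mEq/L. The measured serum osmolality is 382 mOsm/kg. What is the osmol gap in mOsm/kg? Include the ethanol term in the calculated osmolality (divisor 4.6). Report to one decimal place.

Calculated osmolality = 2·Na + glucose + urea + ethanol/4.6
= 2·139 + 4.4 + 6.1 + 389/4.6
= 278 + 4.40 + 6.10 + 84.57
= 373.07 mOsm/kg ≈ 373.1 mOsm/kg
Osmolar gap = measured − calculated = 382 − 373.1 = 8.9 mOsm/kg

8.9 mOsm/kg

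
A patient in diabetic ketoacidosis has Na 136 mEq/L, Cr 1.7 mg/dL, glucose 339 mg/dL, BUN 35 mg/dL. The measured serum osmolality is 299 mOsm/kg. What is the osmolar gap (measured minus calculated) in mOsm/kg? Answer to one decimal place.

Calculated osmolality = 2·Na + glucose/18 + BUN/2.8
= 2·136 + 339/18 + 35/2.8
= 272 + 18.83 + 12.50
= 303.33 mOsm/kg ≈ 303.3 mOsm/kg
Osmolar gap = measured − calculated = 299 − 303.3 = -4.3 mOsm/kg

-4.3 mOsm/kg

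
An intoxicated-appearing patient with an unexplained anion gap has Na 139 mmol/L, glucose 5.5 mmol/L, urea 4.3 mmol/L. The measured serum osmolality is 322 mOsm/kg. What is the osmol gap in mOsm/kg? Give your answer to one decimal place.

Calculated osmolality = 2·Na + glucose + urea
= 2·139 + 5.5 + 4.3
= 278 + 5.50 + 4.30
= 287.8 mOsm/kg ≈ 287.8 mOsm/kg
Osmolar gap = measured − calculated = 322 − 287.8 = 34.2 mOsm/kg

34.2 mOsm/kg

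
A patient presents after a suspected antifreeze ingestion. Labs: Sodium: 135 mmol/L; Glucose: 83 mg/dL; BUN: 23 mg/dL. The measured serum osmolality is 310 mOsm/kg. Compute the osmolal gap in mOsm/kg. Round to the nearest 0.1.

Calculated osmolality = 2·Na + glucose/18 + BUN/2.8
= 2·135 + 83/18 + 23/2.8
= 270 + 4.61 + 8.21
= 282.82 mOsm/kg ≈ 282.8 mOsm/kg
Osmolar gap = measured − calculated = 310 − 282.8 = 27.2 mOsm/kg

27.2 mOsm/kg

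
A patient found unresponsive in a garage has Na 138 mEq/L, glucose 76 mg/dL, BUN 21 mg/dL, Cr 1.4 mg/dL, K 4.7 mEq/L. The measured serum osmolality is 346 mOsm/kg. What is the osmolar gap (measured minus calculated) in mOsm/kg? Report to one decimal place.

Calculated osmolality = 2·Na + glucose/18 + BUN/2.8
= 2·138 + 76/18 + 21/2.8
= 276 + 4.22 + 7.50
= 287.72 mOsm/kg ≈ 287.7 mOsm/kg
Osmolar gap = measured − calculated = 346 − 287.7 = 58.3 mOsm/kg

58.3 mOsm/kg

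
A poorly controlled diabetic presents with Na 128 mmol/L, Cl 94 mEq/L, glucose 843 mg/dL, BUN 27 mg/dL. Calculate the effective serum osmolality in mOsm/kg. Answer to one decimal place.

302.8 mOsm/kg

Effective osmolality excludes urea (freely permeant across cell membranes):
2·Na + glucose/18
= 2·128 + 843/18
= 256 + 46.83
= 302.83 mOsm/kg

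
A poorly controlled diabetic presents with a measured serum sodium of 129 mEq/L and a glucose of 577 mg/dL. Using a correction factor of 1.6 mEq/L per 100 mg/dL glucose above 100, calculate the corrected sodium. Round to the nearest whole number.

Corrected Na = measured Na + 1.6 · (glucose − 100)/100
= 129 + 1.6 · (577 − 100)/100
= 129 + 7.6
= 136.6 mEq/L

137 mEq/L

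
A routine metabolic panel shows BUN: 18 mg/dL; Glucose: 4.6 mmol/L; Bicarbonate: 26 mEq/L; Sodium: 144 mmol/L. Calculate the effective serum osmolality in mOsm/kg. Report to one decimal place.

292.6 mOsm/kg

Effective osmolality excludes urea (freely permeant across cell membranes):
2·Na + glucose
= 2·144 + 4.6
= 288 + 4.6
= 292.6 mOsm/kg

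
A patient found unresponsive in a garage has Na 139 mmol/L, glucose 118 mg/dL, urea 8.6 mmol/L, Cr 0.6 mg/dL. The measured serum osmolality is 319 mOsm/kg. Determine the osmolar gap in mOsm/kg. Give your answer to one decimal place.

Calculated osmolality = 2·Na + glucose/18 + urea
= 2·139 + 118/18 + 8.6
= 278 + 6.56 + 8.60
= 293.16 mOsm/kg ≈ 293.2 mOsm/kg
Osmolar gap = measured − calculated = 319 − 293.2 = 25.8 mOsm/kg

25.8 mOsm/kg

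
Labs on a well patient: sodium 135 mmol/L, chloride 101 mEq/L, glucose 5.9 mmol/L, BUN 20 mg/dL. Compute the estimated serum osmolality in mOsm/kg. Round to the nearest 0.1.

Calculated osmolality = 2·Na + glucose + BUN/2.8
= 2·135 + 5.9 + 20/2.8
= 270 + 5.90 + 7.14
= 283.04 mOsm/kg

283.0 mOsm/kg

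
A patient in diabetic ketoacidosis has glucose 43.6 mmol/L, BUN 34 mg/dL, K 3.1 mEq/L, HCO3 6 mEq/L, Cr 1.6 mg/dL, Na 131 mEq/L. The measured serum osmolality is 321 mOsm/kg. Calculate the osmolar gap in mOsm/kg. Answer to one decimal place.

Calculated osmolality = 2·Na + glucose + BUN/2.8
= 2·131 + 43.6 + 34/2.8
= 262 + 43.60 + 12.14
= 317.74 mOsm/kg ≈ 317.7 mOsm/kg
Osmolar gap = measured − calculated = 321 − 317.7 = 3.3 mOsm/kg

3.3 mOsm/kg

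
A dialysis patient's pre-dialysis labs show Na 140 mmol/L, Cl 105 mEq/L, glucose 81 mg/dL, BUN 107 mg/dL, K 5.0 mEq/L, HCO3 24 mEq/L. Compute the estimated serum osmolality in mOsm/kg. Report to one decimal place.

Calculated osmolality = 2·Na + glucose/18 + BUN/2.8
= 2·140 + 81/18 + 107/2.8
= 280 + 4.50 + 38.21
= 322.71 mOsm/kg

322.7 mOsm/kg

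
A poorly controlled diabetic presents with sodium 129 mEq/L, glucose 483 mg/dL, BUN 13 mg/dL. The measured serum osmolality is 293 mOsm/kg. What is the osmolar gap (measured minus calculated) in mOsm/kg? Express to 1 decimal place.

Calculated osmolality = 2·Na + glucose/18 + BUN/2.8
= 2·129 + 483/18 + 13/2.8
= 258 + 26.83 + 4.64
= 289.47 mOsm/kg ≈ 289.5 mOsm/kg
Osmolar gap = measured − calculated = 293 − 289.5 = 3.5 mOsm/kg

3.5 mOsm/kg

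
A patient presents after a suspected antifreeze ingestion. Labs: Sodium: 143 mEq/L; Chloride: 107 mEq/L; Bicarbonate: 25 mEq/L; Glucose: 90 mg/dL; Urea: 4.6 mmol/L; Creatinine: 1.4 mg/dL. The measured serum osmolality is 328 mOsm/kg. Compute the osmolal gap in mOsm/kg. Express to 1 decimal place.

32.4 mOsm/kg

Calculated osmolality = 2·Na + glucose/18 + urea
= 2·143 + 90/18 + 4.6
= 286 + 5 + 4.60
= 295.6 mOsm/kg ≈ 295.6 mOsm/kg
Osmolar gap = measured − calculated = 328 − 295.6 = 32.4 mOsm/kg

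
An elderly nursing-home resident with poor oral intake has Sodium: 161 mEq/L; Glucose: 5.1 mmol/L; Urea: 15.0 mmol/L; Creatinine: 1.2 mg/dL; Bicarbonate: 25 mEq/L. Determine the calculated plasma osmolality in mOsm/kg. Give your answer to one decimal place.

342.1 mOsm/kg

Calculated osmolality = 2·Na + glucose + urea
= 2·161 + 5.1 + 15
= 322 + 5.10 + 15
= 342.1 mOsm/kg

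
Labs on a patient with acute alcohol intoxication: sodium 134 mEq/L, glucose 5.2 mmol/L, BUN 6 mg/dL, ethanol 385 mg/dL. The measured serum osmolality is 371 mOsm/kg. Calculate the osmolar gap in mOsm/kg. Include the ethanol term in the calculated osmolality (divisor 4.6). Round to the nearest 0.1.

12.0 mOsm/kg

Calculated osmolality = 2·Na + glucose + BUN/2.8 + ethanol/4.6
= 2·134 + 5.2 + 6/2.8 + 385/4.6
= 268 + 5.20 + 2.14 + 83.70
= 359.04 mOsm/kg ≈ 359.0 mOsm/kg
Osmolar gap = measured − calculated = 371 − 359.0 = 12.0 mOsm/kg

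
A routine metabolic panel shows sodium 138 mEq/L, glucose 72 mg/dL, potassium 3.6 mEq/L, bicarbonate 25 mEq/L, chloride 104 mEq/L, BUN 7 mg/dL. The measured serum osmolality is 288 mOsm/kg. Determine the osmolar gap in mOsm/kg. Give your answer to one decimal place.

5.5 mOsm/kg

Calculated osmolality = 2·Na + glucose/18 + BUN/2.8
= 2·138 + 72/18 + 7/2.8
= 276 + 4 + 2.50
= 282.5 mOsm/kg ≈ 282.5 mOsm/kg
Osmolar gap = measured − calculated = 288 − 282.5 = 5.5 mOsm/kg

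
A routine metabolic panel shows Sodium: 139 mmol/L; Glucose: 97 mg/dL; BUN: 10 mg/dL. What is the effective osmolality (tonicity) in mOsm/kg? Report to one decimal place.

283.4 mOsm/kg

Effective osmolality excludes urea (freely permeant across cell membranes):
2·Na + glucose/18
= 2·139 + 97/18
= 278 + 5.39
= 283.39 mOsm/kg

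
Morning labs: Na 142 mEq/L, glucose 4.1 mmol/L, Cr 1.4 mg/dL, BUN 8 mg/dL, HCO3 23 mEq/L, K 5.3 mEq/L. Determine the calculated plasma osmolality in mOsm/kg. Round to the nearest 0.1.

291.0 mOsm/kg

Calculated osmolality = 2·Na + glucose + BUN/2.8
= 2·142 + 4.1 + 8/2.8
= 284 + 4.10 + 2.86
= 290.96 mOsm/kg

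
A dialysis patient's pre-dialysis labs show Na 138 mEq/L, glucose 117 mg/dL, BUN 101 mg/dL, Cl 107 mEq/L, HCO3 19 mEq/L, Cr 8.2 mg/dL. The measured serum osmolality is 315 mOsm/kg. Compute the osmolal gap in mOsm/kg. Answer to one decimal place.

-3.6 mOsm/kg

Calculated osmolality = 2·Na + glucose/18 + BUN/2.8
= 2·138 + 117/18 + 101/2.8
= 276 + 6.50 + 36.07
= 318.57 mOsm/kg ≈ 318.6 mOsm/kg
Osmolar gap = measured − calculated = 315 − 318.6 = -3.6 mOsm/kg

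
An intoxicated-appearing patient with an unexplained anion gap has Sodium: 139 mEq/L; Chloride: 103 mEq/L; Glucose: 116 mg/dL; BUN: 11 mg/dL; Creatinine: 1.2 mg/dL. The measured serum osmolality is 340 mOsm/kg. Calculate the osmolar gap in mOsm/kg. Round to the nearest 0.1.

51.6 mOsm/kg

Calculated osmolality = 2·Na + glucose/18 + BUN/2.8
= 2·139 + 116/18 + 11/2.8
= 278 + 6.44 + 3.93
= 288.37 mOsm/kg ≈ 288.4 mOsm/kg
Osmolar gap = measured − calculated = 340 − 288.4 = 51.6 mOsm/kg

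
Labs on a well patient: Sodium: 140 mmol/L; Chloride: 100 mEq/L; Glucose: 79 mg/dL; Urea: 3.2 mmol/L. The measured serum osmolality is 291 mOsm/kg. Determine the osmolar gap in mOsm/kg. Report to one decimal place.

Calculated osmolality = 2·Na + glucose/18 + urea
= 2·140 + 79/18 + 3.2
= 280 + 4.39 + 3.20
= 287.59 mOsm/kg ≈ 287.6 mOsm/kg
Osmolar gap = measured − calculated = 291 − 287.6 = 3.4 mOsm/kg

3.4 mOsm/kg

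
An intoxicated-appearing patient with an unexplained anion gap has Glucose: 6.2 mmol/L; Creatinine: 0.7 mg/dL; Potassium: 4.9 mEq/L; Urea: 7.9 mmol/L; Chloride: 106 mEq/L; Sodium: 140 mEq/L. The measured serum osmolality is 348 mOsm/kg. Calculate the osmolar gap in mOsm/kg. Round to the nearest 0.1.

53.9 mOsm/kg

Calculated osmolality = 2·Na + glucose + urea
= 2·140 + 6.2 + 7.9
= 280 + 6.20 + 7.90
= 294.1 mOsm/kg ≈ 294.1 mOsm/kg
Osmolar gap = measured − calculated = 348 − 294.1 = 53.9 mOsm/kg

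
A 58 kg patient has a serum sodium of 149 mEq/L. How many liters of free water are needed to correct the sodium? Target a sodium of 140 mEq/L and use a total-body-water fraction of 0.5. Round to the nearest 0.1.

1.9 L

TBW = 0.5 · 58 = 29 L
Free water deficit = TBW · (Na/140 − 1)
= 29 · (149/140 − 1)
= 29 · 0.0643
= 1.86 L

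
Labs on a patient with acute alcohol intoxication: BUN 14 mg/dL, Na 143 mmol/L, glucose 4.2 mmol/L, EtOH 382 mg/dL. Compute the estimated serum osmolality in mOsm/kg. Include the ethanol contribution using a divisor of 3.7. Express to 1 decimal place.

Calculated osmolality = 2·Na + glucose + BUN/2.8 + ethanol/3.7
= 2·143 + 4.2 + 14/2.8 + 382/3.7
= 286 + 4.20 + 5 + 103.24
= 398.44 mOsm/kg

398.4 mOsm/kg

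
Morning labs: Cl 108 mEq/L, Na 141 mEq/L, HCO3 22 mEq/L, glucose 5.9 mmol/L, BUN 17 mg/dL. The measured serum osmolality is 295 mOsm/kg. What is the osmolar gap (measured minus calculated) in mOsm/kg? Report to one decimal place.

1.0 mOsm/kg

Calculated osmolality = 2·Na + glucose + BUN/2.8
= 2·141 + 5.9 + 17/2.8
= 282 + 5.90 + 6.07
= 293.97 mOsm/kg ≈ 294.0 mOsm/kg
Osmolar gap = measured − calculated = 295 − 294.0 = 1.0 mOsm/kg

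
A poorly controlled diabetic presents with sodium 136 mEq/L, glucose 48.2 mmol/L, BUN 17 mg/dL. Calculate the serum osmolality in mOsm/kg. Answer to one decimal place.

326.3 mOsm/kg

Calculated osmolality = 2·Na + glucose + BUN/2.8
= 2·136 + 48.2 + 17/2.8
= 272 + 48.20 + 6.07
= 326.27 mOsm/kg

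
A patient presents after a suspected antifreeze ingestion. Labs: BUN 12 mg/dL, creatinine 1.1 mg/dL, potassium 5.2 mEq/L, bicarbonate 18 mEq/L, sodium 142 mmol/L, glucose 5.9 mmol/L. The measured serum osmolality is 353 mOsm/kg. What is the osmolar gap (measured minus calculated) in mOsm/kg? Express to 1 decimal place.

58.8 mOsm/kg

Calculated osmolality = 2·Na + glucose + BUN/2.8
= 2·142 + 5.9 + 12/2.8
= 284 + 5.90 + 4.29
= 294.19 mOsm/kg ≈ 294.2 mOsm/kg
Osmolar gap = measured − calculated = 353 − 294.2 = 58.8 mOsm/kg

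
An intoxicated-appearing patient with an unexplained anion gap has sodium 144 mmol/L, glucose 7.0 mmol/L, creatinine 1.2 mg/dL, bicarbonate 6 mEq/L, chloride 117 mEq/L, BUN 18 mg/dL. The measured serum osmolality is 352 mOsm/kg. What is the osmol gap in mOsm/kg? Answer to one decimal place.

50.6 mOsm/kg

Calculated osmolality = 2·Na + glucose + BUN/2.8
= 2·144 + 7 + 18/2.8
= 288 + 7 + 6.43
= 301.43 mOsm/kg ≈ 301.4 mOsm/kg
Osmolar gap = measured − calculated = 352 − 301.4 = 50.6 mOsm/kg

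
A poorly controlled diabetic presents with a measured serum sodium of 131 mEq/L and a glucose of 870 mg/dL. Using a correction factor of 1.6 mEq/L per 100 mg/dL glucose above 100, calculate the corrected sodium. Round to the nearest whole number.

143 mEq/L

Corrected Na = measured Na + 1.6 · (glucose − 100)/100
= 131 + 1.6 · (870 − 100)/100
= 131 + 12.3
= 143.3 mEq/L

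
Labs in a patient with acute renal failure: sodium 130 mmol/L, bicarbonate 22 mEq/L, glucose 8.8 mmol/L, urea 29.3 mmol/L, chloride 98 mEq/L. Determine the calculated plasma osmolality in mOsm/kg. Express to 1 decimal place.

Calculated osmolality = 2·Na + glucose + urea
= 2·130 + 8.8 + 29.3
= 260 + 8.80 + 29.30
= 298.1 mOsm/kg

298.1 mOsm/kg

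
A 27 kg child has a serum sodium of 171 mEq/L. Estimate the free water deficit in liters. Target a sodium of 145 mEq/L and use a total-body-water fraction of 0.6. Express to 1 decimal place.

TBW = 0.6 · 27 = 16.2 L
Free water deficit = TBW · (Na/145 − 1)
= 16.2 · (171/145 − 1)
= 16.2 · 0.1793
= 2.9 L

2.9 L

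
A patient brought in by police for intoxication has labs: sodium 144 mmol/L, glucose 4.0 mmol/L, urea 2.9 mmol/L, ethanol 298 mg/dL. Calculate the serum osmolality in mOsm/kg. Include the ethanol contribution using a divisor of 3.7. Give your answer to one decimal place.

375.4 mOsm/kg

Calculated osmolality = 2·Na + glucose + urea + ethanol/3.7
= 2·144 + 4 + 2.9 + 298/3.7
= 288 + 4 + 2.90 + 80.54
= 375.44 mOsm/kg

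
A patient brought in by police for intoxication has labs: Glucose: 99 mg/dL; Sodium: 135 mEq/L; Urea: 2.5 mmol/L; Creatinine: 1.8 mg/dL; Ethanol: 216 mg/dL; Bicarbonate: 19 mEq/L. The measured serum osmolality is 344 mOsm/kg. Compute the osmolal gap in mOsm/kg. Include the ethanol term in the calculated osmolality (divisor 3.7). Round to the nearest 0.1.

Calculated osmolality = 2·Na + glucose/18 + urea + ethanol/3.7
= 2·135 + 99/18 + 2.5 + 216/3.7
= 270 + 5.50 + 2.50 + 58.38
= 336.38 mOsm/kg ≈ 336.4 mOsm/kg
Osmolar gap = measured − calculated = 344 − 336.4 = 7.6 mOsm/kg

7.6 mOsm/kg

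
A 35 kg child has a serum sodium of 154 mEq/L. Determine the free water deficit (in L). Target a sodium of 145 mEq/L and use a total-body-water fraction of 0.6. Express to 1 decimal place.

1.3 L

TBW = 0.6 · 35 = 21 L
Free water deficit = TBW · (Na/145 − 1)
= 21 · (154/145 − 1)
= 21 · 0.0621
= 1.3 L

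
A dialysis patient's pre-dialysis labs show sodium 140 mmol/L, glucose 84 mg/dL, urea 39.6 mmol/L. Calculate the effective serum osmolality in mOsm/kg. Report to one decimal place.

Effective osmolality excludes urea (freely permeant across cell membranes):
2·Na + glucose/18
= 2·140 + 84/18
= 280 + 4.67
= 284.67 mOsm/kg

284.7 mOsm/kg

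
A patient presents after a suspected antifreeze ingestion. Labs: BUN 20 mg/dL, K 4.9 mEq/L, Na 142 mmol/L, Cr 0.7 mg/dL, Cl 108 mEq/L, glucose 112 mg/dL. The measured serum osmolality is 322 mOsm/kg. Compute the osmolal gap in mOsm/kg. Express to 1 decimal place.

Calculated osmolality = 2·Na + glucose/18 + BUN/2.8
= 2·142 + 112/18 + 20/2.8
= 284 + 6.22 + 7.14
= 297.36 mOsm/kg ≈ 297.4 mOsm/kg
Osmolar gap = measured − calculated = 322 − 297.4 = 24.6 mOsm/kg

24.6 mOsm/kg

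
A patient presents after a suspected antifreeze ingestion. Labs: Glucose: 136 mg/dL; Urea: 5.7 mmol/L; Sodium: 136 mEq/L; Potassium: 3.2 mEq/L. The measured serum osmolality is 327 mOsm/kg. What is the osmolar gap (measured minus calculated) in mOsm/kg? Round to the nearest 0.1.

41.7 mOsm/kg

Calculated osmolality = 2·Na + glucose/18 + urea
= 2·136 + 136/18 + 5.7
= 272 + 7.56 + 5.70
= 285.26 mOsm/kg ≈ 285.3 mOsm/kg
Osmolar gap = measured − calculated = 327 − 285.3 = 41.7 mOsm/kg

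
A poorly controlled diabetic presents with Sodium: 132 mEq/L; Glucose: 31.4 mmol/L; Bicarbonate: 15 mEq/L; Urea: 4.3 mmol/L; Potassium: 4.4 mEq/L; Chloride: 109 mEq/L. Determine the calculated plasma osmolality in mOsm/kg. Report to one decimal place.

299.7 mOsm/kg

Calculated osmolality = 2·Na + glucose + urea
= 2·132 + 31.4 + 4.3
= 264 + 31.40 + 4.30
= 299.7 mOsm/kg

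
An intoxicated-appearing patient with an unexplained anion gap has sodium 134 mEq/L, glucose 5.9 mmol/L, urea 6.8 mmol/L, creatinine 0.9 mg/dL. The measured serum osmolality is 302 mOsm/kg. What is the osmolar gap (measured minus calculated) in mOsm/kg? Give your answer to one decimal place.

Calculated osmolality = 2·Na + glucose + urea
= 2·134 + 5.9 + 6.8
= 268 + 5.90 + 6.80
= 280.7 mOsm/kg ≈ 280.7 mOsm/kg
Osmolar gap = measured − calculated = 302 − 280.7 = 21.3 mOsm/kg

21.3 mOsm/kg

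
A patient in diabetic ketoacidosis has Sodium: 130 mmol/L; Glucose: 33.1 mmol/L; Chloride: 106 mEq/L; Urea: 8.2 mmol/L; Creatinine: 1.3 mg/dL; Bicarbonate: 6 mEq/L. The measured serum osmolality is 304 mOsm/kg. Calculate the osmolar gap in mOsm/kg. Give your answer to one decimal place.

Calculated osmolality = 2·Na + glucose + urea
= 2·130 + 33.1 + 8.2
= 260 + 33.10 + 8.20
= 301.3 mOsm/kg ≈ 301.3 mOsm/kg
Osmolar gap = measured − calculated = 304 − 301.3 = 2.7 mOsm/kg

2.7 mOsm/kg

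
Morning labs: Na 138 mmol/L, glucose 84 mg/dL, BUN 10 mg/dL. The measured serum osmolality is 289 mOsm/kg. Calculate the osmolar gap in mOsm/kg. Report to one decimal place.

4.8 mOsm/kg

Calculated osmolality = 2·Na + glucose/18 + BUN/2.8
= 2·138 + 84/18 + 10/2.8
= 276 + 4.67 + 3.57
= 284.24 mOsm/kg ≈ 284.2 mOsm/kg
Osmolar gap = measured − calculated = 289 − 284.2 = 4.8 mOsm/kg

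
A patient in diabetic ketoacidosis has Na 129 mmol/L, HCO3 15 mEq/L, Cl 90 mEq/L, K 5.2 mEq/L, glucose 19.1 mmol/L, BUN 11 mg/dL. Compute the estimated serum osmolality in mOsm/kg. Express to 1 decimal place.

Calculated osmolality = 2·Na + glucose + BUN/2.8
= 2·129 + 19.1 + 11/2.8
= 258 + 19.10 + 3.93
= 281.03 mOsm/kg

281.0 mOsm/kg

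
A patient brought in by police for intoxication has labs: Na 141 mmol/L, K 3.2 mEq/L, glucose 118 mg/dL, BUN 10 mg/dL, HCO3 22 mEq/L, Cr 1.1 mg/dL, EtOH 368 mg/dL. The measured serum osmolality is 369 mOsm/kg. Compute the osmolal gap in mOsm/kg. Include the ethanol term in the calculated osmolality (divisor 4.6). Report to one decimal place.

-3.1 mOsm/kg

Calculated osmolality = 2·Na + glucose/18 + BUN/2.8 + ethanol/4.6
= 2·141 + 118/18 + 10/2.8 + 368/4.6
= 282 + 6.56 + 3.57 + 80
= 372.13 mOsm/kg ≈ 372.1 mOsm/kg
Osmolar gap = measured − calculated = 369 − 372.1 = -3.1 mOsm/kg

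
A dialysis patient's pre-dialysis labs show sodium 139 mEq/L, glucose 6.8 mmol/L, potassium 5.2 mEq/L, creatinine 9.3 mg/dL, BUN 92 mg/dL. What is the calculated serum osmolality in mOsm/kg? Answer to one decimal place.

317.7 mOsm/kg

Calculated osmolality = 2·Na + glucose + BUN/2.8
= 2·139 + 6.8 + 92/2.8
= 278 + 6.80 + 32.86
= 317.66 mOsm/kg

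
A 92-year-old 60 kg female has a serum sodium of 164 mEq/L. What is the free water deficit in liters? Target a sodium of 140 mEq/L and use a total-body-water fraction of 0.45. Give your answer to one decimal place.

TBW = 0.45 · 60 = 27 L
Free water deficit = TBW · (Na/140 − 1)
= 27 · (164/140 − 1)
= 27 · 0.1714
= 4.63 L

4.6 L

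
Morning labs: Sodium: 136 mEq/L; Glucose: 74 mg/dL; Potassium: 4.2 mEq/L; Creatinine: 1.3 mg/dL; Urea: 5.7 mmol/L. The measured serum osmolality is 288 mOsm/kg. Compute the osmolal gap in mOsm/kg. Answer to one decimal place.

6.2 mOsm/kg

Calculated osmolality = 2·Na + glucose/18 + urea
= 2·136 + 74/18 + 5.7
= 272 + 4.11 + 5.70
= 281.81 mOsm/kg ≈ 281.8 mOsm/kg
Osmolar gap = measured − calculated = 288 − 281.8 = 6.2 mOsm/kg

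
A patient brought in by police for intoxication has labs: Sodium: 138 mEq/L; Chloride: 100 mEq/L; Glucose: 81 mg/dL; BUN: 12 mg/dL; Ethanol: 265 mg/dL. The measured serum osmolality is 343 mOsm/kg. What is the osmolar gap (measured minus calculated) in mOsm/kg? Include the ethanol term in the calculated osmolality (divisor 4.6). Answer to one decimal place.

0.6 mOsm/kg

Calculated osmolality = 2·Na + glucose/18 + BUN/2.8 + ethanol/4.6
= 2·138 + 81/18 + 12/2.8 + 265/4.6
= 276 + 4.50 + 4.29 + 57.61
= 342.4 mOsm/kg ≈ 342.4 mOsm/kg
Osmolar gap = measured − calculated = 343 − 342.4 = 0.6 mOsm/kg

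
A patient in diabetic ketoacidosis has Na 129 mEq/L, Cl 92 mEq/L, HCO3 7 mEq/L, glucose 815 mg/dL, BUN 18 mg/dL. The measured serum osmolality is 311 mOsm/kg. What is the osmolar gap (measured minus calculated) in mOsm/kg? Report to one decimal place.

1.3 mOsm/kg

Calculated osmolality = 2·Na + glucose/18 + BUN/2.8
= 2·129 + 815/18 + 18/2.8
= 258 + 45.28 + 6.43
= 309.71 mOsm/kg ≈ 309.7 mOsm/kg
Osmolar gap = measured − calculated = 311 − 309.7 = 1.3 mOsm/kg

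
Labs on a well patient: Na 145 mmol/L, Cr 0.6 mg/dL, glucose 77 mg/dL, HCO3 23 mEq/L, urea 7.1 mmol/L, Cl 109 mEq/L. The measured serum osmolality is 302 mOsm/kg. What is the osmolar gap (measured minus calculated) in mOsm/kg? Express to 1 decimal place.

Calculated osmolality = 2·Na + glucose/18 + urea
= 2·145 + 77/18 + 7.1
= 290 + 4.28 + 7.10
= 301.38 mOsm/kg ≈ 301.4 mOsm/kg
Osmolar gap = measured − calculated = 302 − 301.4 = 0.6 mOsm/kg

0.6 mOsm/kg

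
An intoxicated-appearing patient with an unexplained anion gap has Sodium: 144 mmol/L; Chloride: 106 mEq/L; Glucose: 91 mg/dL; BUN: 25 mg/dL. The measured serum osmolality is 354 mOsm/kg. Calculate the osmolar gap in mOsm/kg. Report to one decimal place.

52.0 mOsm/kg

Calculated osmolality = 2·Na + glucose/18 + BUN/2.8
= 2·144 + 91/18 + 25/2.8
= 288 + 5.06 + 8.93
= 301.99 mOsm/kg ≈ 302.0 mOsm/kg
Osmolar gap = measured − calculated = 354 − 302.0 = 52.0 mOsm/kg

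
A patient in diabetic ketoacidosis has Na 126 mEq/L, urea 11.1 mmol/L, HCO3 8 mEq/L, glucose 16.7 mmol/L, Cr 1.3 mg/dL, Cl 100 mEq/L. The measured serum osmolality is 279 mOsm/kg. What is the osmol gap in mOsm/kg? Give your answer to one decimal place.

-0.8 mOsm/kg

Calculated osmolality = 2·Na + glucose + urea
= 2·126 + 16.7 + 11.1
= 252 + 16.70 + 11.10
= 279.8 mOsm/kg ≈ 279.8 mOsm/kg
Osmolar gap = measured − calculated = 279 − 279.8 = -0.8 mOsm/kg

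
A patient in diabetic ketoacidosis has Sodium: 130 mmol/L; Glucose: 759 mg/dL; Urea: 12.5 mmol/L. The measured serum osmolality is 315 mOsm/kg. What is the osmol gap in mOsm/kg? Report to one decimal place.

Calculated osmolality = 2·Na + glucose/18 + urea
= 2·130 + 759/18 + 12.5
= 260 + 42.17 + 12.50
= 314.67 mOsm/kg ≈ 314.7 mOsm/kg
Osmolar gap = measured − calculated = 315 − 314.7 = 0.3 mOsm/kg

0.3 mOsm/kg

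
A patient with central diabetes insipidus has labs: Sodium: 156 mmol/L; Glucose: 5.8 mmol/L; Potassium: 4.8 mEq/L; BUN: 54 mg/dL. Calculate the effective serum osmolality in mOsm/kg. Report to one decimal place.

317.8 mOsm/kg

Effective osmolality excludes urea (freely permeant across cell membranes):
2·Na + glucose
= 2·156 + 5.8
= 312 + 5.8
= 317.8 mOsm/kg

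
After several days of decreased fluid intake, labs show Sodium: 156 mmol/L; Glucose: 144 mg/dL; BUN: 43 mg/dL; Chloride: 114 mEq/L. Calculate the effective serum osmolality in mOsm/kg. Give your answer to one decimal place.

320.0 mOsm/kg

Effective osmolality excludes urea (freely permeant across cell membranes):
2·Na + glucose/18
= 2·156 + 144/18
= 312 + 8
= 320 mOsm/kg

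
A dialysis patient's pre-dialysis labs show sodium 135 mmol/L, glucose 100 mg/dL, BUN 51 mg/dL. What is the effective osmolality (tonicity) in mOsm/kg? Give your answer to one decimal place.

275.6 mOsm/kg

Effective osmolality excludes urea (freely permeant across cell membranes):
2·Na + glucose/18
= 2·135 + 100/18
= 270 + 5.56
= 275.56 mOsm/kg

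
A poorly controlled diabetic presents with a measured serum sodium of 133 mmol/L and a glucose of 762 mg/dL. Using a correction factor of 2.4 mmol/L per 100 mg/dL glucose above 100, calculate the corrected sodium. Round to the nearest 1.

149 mmol/L

Corrected Na = measured Na + 2.4 · (glucose − 100)/100
= 133 + 2.4 · (762 − 100)/100
= 133 + 15.9
= 148.9 mmol/L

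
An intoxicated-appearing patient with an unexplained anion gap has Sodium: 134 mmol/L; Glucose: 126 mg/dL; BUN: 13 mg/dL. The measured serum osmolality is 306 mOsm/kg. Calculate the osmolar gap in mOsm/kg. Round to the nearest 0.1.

26.4 mOsm/kg

Calculated osmolality = 2·Na + glucose/18 + BUN/2.8
= 2·134 + 126/18 + 13/2.8
= 268 + 7 + 4.64
= 279.64 mOsm/kg ≈ 279.6 mOsm/kg
Osmolar gap = measured − calculated = 306 − 279.6 = 26.4 mOsm/kg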